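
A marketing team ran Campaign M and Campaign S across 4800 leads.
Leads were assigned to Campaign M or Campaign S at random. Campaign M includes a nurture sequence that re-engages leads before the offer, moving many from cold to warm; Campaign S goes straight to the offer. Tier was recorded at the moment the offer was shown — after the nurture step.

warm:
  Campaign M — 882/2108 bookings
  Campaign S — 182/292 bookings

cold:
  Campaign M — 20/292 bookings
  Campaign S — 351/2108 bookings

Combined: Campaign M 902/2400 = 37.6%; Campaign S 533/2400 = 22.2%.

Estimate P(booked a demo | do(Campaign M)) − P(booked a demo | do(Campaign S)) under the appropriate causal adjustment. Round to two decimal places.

Engagement tier is recorded after the campaign and is itself shifted by it — it sits on the causal path from campaign to outcome. Conditioning on a mediator would strip out part of the effect we want; the pooled comparison gives the total causal effect.
The causal difference is the pooled difference: 0.376 − 0.222 = +0.154.

+0.15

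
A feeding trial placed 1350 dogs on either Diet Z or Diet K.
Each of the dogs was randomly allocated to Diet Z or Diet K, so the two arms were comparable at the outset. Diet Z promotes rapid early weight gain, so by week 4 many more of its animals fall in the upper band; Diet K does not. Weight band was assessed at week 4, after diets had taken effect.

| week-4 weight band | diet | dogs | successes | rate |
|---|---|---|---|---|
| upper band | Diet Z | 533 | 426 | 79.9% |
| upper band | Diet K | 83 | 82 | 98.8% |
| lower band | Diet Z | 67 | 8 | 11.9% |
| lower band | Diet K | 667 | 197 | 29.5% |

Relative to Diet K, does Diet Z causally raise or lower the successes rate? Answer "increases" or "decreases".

increases

Week-4 weight band is downstream of the diet. One should not condition on a consequence of treatment, so the overall rates are the right comparison.
Pooled: Diet Z 72.3% vs Diet K 37.2%; Diet Z is higher overall.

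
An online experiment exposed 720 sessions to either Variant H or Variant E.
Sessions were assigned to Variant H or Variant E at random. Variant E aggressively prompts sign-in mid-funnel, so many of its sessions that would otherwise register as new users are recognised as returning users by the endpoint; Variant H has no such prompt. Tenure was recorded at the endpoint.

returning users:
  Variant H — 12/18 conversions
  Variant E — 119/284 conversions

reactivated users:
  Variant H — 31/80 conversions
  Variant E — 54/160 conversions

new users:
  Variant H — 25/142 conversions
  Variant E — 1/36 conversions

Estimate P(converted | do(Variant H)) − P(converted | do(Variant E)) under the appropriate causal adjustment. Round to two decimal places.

-0.08

User tenure lies on the pathway variant → user tenure → outcome, so adjusting for it blocks the indirect effect. For the total causal effect of variant, use the unadjusted pooled rates.
The causal difference is the pooled difference: 0.283 − 0.362 = -0.079.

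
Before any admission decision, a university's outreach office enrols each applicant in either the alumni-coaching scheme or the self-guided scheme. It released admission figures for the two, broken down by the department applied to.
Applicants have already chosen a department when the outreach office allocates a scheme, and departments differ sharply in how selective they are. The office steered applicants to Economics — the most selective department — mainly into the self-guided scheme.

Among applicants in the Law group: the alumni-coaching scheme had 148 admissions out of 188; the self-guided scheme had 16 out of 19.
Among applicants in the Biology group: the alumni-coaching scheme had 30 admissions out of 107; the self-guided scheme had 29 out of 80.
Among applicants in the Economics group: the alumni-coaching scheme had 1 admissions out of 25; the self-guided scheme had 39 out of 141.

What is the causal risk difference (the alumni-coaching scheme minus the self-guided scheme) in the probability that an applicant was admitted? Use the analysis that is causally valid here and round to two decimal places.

-0.12

Department differs across outreach schemes for reasons unrelated to any effect of the outreach scheme itself, and it separately predicts the outcome — a classic confounder. We must compare within department levels.
Adjusting over the population distribution of department: 0.370·(0.787−0.842) + 0.334·(0.280−0.362) + 0.296·(0.040−0.277) = -0.118.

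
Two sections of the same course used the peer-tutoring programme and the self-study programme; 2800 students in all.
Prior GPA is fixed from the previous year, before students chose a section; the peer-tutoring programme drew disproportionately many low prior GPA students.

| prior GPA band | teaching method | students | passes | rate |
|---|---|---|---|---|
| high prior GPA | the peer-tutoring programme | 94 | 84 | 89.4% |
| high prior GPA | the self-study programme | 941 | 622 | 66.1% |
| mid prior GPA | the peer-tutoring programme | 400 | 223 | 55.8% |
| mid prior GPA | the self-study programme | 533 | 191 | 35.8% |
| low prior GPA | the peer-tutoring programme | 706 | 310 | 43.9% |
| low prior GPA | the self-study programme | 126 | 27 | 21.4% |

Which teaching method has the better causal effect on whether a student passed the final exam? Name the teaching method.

the peer-tutoring programme

Nothing the teaching method does changes prior GPA band; the imbalance is an allocation artefact. With prior GPA band also predicting the outcome, the pooled figure is confounded, and the within-stratum comparison is the causal one.
Within each level — high prior GPA: 89.4% vs 66.1%; mid prior GPA: 55.8% vs 35.8%; low prior GPA: 43.9% vs 21.4% — the peer-tutoring programme is higher every time.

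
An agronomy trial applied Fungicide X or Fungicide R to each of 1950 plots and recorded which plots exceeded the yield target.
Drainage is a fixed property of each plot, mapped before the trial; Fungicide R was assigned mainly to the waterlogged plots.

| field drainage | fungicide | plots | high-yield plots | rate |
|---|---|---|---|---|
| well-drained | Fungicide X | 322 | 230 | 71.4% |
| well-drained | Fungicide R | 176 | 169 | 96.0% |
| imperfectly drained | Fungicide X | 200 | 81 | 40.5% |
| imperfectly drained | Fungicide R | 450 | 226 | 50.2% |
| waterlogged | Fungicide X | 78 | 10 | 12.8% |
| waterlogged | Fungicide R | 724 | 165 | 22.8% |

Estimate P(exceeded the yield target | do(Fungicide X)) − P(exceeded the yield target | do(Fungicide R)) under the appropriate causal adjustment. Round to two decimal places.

The field drainage-specific comparison favours Fungicide R throughout, but the pooled figures favour Fungicide X. The question is whether to condition on field drainage.
Field drainage satisfies the back-door criterion: it is not a descendant of the fungicide, and it blocks the spurious path from fungicide to outcome. Adjusting for it (i.e., using the within-field drainage rates) gives the causal effect.
Adjusting over the population distribution of field drainage: 0.255·(0.714−0.960) + 0.333·(0.405−0.502) + 0.411·(0.128−0.228) = -0.136.

-0.14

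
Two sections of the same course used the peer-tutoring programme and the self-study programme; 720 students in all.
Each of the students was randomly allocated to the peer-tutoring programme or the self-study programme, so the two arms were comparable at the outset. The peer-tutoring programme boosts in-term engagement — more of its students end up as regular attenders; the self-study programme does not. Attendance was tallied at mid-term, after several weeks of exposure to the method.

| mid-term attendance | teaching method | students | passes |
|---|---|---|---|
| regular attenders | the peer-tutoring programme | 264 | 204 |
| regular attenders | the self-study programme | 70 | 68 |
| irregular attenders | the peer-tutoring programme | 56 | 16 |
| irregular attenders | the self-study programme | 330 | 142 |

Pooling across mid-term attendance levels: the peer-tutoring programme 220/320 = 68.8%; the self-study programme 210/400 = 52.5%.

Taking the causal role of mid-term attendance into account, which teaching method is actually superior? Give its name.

the peer-tutoring programme

The stratified and pooled comparisons disagree (the self-study programme wins within each mid-term attendance; the peer-tutoring programme wins overall), so the answer turns on the causal role of mid-term attendance.
Mid-term attendance lies on the pathway teaching method → mid-term attendance → outcome, so adjusting for it blocks the indirect effect. For the total causal effect of teaching method, use the unadjusted pooled rates.
Pooled: the peer-tutoring programme 68.8% vs the self-study programme 52.5%; the peer-tutoring programme is higher overall.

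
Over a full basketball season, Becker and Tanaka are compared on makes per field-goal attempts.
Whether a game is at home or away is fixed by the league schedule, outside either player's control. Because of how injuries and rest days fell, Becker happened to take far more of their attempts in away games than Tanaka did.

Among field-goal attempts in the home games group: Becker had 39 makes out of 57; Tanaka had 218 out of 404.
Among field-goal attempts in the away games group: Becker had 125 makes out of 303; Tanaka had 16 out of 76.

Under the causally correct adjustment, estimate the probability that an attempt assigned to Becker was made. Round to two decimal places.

Here game venue is a common cause — it drives both which player a case falls under and the outcome. The crude comparison mixes populations; the stratum-specific rates are the causally relevant ones.
Standardising Becker to the population game venue mix: 0.549·39/57 + 0.451·125/303 = 0.562.

0.56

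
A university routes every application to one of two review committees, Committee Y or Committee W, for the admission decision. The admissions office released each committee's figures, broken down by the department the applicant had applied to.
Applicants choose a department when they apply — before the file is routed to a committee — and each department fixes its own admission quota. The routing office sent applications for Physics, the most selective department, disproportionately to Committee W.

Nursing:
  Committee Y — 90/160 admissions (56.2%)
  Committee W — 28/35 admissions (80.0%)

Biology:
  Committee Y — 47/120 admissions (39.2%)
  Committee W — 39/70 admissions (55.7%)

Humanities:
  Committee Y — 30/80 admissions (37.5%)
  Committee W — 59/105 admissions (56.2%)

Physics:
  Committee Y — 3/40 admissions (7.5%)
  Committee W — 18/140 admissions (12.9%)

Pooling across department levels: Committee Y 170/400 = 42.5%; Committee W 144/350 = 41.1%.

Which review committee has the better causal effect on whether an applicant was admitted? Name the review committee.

Here department is a common cause — it drives both which review committee a case falls under and the outcome. The crude comparison mixes populations; the stratum-specific rates are the causally relevant ones.
Within each level — Nursing: 56.2% vs 80.0%; Biology: 39.2% vs 55.7%; Humanities: 37.5% vs 56.2%; Physics: 7.5% vs 12.9% — Committee W is higher every time.

Committee W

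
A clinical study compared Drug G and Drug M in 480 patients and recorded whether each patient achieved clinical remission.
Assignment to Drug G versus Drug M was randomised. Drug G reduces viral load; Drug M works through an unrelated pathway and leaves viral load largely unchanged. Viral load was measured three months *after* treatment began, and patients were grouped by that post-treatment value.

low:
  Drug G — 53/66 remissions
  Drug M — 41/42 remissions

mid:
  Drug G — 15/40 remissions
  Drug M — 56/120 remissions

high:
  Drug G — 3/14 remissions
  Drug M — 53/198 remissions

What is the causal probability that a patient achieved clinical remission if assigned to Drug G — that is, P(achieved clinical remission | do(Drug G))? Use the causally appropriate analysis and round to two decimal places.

Viral load is recorded after the drug and is itself shifted by it — it sits on the causal path from drug to outcome. Conditioning on a mediator would strip out part of the effect we want; the pooled comparison gives the total causal effect.
So P(outcome | do(Drug G)) is just the pooled rate for Drug G: 71/120 = 0.592.

0.59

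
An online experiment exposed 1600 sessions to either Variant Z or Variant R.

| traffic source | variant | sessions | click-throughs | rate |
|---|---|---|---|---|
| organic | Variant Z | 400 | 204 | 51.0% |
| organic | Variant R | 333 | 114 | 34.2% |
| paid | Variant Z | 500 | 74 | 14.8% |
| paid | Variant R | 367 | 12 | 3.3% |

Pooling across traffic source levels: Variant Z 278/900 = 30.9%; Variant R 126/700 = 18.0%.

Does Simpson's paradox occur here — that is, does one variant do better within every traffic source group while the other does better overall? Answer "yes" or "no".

Within each traffic source level (organic 51.0% vs 34.2%; paid 14.8% vs 3.3%), Variant Z has the higher rate every time. Pooled: 30.9% vs 18.0% — Variant Z has the higher rate overall. They agree.

no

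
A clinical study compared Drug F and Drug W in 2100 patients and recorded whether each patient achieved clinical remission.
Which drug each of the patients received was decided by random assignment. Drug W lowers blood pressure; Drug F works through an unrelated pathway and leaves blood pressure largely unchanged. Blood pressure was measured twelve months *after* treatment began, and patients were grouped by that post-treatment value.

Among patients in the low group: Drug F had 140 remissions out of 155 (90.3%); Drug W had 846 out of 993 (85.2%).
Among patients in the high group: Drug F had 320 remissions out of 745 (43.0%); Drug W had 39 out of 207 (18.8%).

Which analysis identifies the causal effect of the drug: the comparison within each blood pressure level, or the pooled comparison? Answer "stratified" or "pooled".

Blood pressure is recorded after the drug and is itself shifted by it — it sits on the causal path from drug to outcome. Conditioning on a mediator would strip out part of the effect we want; the pooled comparison gives the total causal effect.
Pooled: Drug F 51.1% vs Drug W 73.8%; Drug W is higher overall.

pooled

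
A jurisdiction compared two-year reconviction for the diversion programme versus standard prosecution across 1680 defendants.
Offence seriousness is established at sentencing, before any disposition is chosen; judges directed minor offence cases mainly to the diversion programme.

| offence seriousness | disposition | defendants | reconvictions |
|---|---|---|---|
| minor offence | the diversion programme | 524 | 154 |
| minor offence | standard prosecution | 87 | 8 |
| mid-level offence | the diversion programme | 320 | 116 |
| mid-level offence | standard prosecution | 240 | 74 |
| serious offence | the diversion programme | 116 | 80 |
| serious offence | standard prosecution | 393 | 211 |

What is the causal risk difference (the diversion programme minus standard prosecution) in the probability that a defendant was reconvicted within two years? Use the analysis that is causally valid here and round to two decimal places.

+0.14

Within every offence seriousness level standard prosecution has the lower rate, yet pooled the diversion programme does — Simpson's reversal.
Since offence seriousness is a pre-existing factor (not a product of the disposition) and it affects the outcome on its own, it is a confounder. The stratified rates, not the pooled rate, identify the causal effect.
Adjusting over the population distribution of offence seriousness: 0.364·(0.294−0.092) + 0.333·(0.362−0.308) + 0.303·(0.690−0.537) = +0.138.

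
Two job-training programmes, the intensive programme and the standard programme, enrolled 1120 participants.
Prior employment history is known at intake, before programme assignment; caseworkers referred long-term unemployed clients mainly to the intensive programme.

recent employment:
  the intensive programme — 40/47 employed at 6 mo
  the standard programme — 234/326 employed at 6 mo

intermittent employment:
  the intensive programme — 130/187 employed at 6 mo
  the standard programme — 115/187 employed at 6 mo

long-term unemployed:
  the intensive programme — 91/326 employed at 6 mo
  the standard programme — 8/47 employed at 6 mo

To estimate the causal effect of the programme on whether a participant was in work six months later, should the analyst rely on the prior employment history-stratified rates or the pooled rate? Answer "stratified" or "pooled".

stratified

Prior employment history satisfies the back-door criterion: it is not a descendant of the programme, and it blocks the spurious path from programme to outcome. Adjusting for it (i.e., using the within-prior employment history rates) gives the causal effect.
Within each level — recent employment: 85.1% vs 71.8%; intermittent employment: 69.5% vs 61.5%; long-term unemployed: 27.9% vs 17.0% — the intensive programme is higher every time.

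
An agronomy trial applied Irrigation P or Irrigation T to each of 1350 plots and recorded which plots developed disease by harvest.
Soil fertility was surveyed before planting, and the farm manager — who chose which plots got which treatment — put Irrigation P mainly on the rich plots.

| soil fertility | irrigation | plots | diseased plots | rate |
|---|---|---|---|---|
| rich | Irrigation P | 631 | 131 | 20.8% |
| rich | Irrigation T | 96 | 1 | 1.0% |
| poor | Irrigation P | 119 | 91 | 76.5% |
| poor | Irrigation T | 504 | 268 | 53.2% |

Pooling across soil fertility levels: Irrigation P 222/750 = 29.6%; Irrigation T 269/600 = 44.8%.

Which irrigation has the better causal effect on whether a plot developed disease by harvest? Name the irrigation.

Irrigation T

Within every soil fertility level Irrigation T has the lower rate, yet pooled Irrigation P does — Simpson's reversal.
Nothing the irrigation does changes soil fertility; the imbalance is an allocation artefact. With soil fertility also predicting the outcome, the pooled figure is confounded, and the within-stratum comparison is the causal one.
Within each level — rich: 20.8% vs 1.0%; poor: 76.5% vs 53.2% — Irrigation T is lower every time.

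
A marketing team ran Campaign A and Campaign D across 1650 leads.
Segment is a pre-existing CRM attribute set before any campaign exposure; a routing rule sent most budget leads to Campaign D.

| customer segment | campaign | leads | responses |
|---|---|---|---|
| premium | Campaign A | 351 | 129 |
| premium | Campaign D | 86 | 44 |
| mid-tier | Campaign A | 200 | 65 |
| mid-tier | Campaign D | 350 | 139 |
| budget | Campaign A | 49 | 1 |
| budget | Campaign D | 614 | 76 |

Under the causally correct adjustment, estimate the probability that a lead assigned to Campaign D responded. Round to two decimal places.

0.32

The stratified and pooled comparisons disagree (Campaign D wins within each customer segment; Campaign A wins overall), so the answer turns on the causal role of customer segment.
Customer segment satisfies the back-door criterion: it is not a descendant of the campaign, and it blocks the spurious path from campaign to outcome. Adjusting for it (i.e., using the within-customer segment rates) gives the causal effect.
Standardising Campaign D to the population customer segment mix: 0.265·44/86 + 0.333·139/350 + 0.402·76/614 = 0.318.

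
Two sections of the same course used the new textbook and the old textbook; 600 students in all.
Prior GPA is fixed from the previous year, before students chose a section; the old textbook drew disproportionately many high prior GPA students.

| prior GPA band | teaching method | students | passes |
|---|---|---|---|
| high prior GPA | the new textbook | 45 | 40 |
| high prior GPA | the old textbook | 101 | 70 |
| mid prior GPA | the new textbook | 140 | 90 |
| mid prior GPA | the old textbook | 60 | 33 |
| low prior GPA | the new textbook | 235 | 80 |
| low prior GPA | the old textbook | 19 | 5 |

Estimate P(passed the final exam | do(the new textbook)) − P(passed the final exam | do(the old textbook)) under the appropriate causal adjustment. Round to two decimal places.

+0.11

Nothing the teaching method does changes prior GPA band; the imbalance is an allocation artefact. With prior GPA band also predicting the outcome, the pooled figure is confounded, and the within-stratum comparison is the causal one.
Adjusting over the population distribution of prior GPA band: 0.243·(0.889−0.693) + 0.333·(0.643−0.550) + 0.423·(0.340−0.263) = +0.111.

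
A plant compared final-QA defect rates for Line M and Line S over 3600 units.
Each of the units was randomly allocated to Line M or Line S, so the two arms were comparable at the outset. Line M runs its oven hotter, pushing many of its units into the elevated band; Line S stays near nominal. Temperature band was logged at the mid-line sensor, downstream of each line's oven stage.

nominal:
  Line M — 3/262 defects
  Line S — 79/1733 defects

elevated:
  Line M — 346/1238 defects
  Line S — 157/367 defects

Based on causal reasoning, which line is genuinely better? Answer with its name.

In-process temperature band lies on the pathway line → in-process temperature band → outcome, so adjusting for it blocks the indirect effect. For the total causal effect of line, use the unadjusted pooled rates.
Pooled: Line M 23.3% vs Line S 11.2%; Line S is lower overall.

Line S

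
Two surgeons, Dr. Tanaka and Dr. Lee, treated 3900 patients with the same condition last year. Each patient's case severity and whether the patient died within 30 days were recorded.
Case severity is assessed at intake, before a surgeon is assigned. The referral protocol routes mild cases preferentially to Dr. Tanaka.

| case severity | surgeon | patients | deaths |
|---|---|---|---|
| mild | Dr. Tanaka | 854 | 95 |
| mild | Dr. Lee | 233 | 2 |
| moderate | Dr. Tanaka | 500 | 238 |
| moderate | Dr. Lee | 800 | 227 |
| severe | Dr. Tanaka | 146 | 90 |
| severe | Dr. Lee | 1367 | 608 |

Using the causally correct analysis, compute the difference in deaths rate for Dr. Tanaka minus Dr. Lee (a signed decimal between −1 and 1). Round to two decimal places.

+0.16

The case severity-specific comparison favours Dr. Lee throughout, but the pooled figures favour Dr. Tanaka. The question is whether to condition on case severity.
Case severity satisfies the back-door criterion: it is not a descendant of the surgeon, and it blocks the spurious path from surgeon to outcome. Adjusting for it (i.e., using the within-case severity rates) gives the causal effect.
Adjusting over the population distribution of case severity: 0.279·(0.111−0.009) + 0.333·(0.476−0.284) + 0.388·(0.616−0.445) = +0.159.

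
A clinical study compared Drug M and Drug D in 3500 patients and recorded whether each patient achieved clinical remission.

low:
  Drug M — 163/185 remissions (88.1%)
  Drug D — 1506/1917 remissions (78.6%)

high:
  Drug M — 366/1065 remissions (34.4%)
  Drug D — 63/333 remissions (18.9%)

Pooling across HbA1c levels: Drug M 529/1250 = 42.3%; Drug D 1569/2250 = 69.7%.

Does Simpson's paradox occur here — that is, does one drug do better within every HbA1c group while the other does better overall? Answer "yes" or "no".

yes

Within each HbA1c level (low 88.1% vs 78.6%; high 34.4% vs 18.9%), Drug M has the higher rate every time. Pooled: 42.3% vs 69.7% — Drug D has the higher rate overall. The two comparisons disagree.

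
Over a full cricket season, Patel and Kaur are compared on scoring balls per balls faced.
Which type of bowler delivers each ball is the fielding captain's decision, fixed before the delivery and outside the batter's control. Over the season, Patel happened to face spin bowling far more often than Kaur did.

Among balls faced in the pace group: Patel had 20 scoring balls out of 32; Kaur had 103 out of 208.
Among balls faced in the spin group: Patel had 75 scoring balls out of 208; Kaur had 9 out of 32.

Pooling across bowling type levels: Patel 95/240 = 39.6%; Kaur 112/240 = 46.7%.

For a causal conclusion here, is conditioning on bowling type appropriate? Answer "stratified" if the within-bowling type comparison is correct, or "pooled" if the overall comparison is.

Bowling type differs across players for reasons unrelated to any effect of the player itself, and it separately predicts the outcome — a classic confounder. We must compare within bowling type levels.
Within each level — pace: 62.5% vs 49.5%; spin: 36.1% vs 28.1% — Patel is higher every time.

stratified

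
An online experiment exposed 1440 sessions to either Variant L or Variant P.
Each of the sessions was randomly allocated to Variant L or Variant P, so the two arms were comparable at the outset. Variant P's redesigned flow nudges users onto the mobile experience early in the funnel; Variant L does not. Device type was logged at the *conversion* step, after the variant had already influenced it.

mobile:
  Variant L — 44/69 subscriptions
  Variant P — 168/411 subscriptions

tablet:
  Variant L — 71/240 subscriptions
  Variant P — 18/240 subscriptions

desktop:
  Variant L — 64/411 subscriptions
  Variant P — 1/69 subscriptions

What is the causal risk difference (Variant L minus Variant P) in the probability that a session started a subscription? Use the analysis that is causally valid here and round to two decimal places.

-0.01

Within every device type level Variant L has the higher rate, yet pooled Variant P does — Simpson's reversal.
Device type lies on the pathway variant → device type → outcome, so adjusting for it blocks the indirect effect. For the total causal effect of variant, use the unadjusted pooled rates.
The causal difference is the pooled difference: 0.249 − 0.260 = -0.011.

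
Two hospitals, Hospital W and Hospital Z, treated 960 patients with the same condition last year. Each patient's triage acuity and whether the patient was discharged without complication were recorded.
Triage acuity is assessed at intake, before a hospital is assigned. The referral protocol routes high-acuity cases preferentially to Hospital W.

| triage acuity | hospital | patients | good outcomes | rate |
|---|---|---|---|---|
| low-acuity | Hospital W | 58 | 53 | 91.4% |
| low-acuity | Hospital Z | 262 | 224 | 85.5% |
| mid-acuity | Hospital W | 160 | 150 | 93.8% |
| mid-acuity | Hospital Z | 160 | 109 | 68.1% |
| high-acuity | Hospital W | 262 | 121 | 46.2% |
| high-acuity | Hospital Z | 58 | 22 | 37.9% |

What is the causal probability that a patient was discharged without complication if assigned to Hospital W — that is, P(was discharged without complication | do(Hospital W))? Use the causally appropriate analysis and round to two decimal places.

0.77

The triage acuity-specific comparison favours Hospital W throughout, but the pooled figures favour Hospital Z. The question is whether to condition on triage acuity.
Triage acuity satisfies the back-door criterion: it is not a descendant of the hospital, and it blocks the spurious path from hospital to outcome. Adjusting for it (i.e., using the within-triage acuity rates) gives the causal effect.
Standardising Hospital W to the population triage acuity mix: 0.333·53/58 + 0.333·150/160 + 0.333·121/262 = 0.771.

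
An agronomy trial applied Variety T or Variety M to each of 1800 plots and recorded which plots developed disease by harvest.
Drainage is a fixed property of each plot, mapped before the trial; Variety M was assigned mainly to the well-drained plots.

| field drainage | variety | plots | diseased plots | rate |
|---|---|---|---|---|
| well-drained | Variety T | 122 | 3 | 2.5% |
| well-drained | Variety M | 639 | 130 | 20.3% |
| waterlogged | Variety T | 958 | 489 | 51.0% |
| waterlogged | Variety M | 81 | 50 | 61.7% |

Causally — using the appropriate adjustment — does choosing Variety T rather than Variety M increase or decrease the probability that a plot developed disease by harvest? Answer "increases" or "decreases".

decreases

The imbalance in field drainage arose from how plots were allocated, not from anything the variety did; and field drainage independently affects the outcome. The pooled gap is confounded — condition on field drainage.
Within each level — well-drained: 2.5% vs 20.3%; waterlogged: 51.0% vs 61.7% — Variety T is lower every time.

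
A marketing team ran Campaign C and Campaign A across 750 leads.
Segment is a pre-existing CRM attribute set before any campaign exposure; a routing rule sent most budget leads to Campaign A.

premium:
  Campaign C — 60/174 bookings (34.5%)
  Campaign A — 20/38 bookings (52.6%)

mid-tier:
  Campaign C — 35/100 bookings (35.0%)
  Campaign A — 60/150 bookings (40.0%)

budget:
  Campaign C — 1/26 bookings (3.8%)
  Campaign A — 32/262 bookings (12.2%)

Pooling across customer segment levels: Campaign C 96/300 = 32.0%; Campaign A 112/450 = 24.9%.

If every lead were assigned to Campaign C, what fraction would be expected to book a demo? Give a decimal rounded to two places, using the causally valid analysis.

Nothing the campaign does changes customer segment; the imbalance is an allocation artefact. With customer segment also predicting the outcome, the pooled figure is confounded, and the within-stratum comparison is the causal one.
Standardising Campaign C to the population customer segment mix: 0.283·60/174 + 0.333·35/100 + 0.384·1/26 = 0.229.

0.23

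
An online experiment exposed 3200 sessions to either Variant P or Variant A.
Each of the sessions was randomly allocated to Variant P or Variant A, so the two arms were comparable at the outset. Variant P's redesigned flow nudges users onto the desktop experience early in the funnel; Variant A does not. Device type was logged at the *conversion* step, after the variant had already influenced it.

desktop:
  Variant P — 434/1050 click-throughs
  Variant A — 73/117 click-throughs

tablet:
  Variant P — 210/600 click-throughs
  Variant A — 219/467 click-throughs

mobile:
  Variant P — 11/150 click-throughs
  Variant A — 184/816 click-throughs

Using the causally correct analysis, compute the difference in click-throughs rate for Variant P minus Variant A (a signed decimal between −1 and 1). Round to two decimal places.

The device type-specific comparison favours Variant A throughout, but the pooled figures favour Variant P. The question is whether to condition on device type.
Device type here is a post-treatment variable shaped by the variant; conditioning on it would introduce bias rather than remove it. The overall comparison is the causal one.
The causal difference is the pooled difference: 0.364 − 0.340 = +0.024.

+0.02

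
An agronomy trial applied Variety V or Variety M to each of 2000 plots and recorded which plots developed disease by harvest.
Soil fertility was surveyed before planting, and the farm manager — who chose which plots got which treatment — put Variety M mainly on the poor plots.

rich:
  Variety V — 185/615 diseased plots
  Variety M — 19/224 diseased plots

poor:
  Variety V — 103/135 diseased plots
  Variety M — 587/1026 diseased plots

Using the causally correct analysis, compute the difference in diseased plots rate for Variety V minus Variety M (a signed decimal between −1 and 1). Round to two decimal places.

Variety M is lower inside every soil fertility stratum but Variety V is lower in aggregate. Whether to stratify depends on how soil fertility relates to the variety.
Soil fertility is set before the variety has any effect — it is not caused by the variety — and it independently drives the outcome. That makes it a confounder, so the causal comparison is within soil fertility levels.
Adjusting over the population distribution of soil fertility: 0.419·(0.301−0.085) + 0.581·(0.763−0.572) = +0.201.

+0.20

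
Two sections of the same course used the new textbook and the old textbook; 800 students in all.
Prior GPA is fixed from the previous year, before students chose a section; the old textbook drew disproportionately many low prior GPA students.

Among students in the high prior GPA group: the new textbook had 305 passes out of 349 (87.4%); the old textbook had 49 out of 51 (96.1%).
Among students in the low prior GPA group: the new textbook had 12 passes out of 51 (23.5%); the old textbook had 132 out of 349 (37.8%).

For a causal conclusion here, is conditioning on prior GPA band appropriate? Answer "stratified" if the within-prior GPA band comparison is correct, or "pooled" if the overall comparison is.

stratified

The imbalance in prior GPA band arose from how students were allocated, not from anything the teaching method did; and prior GPA band independently affects the outcome. The pooled gap is confounded — condition on prior GPA band.
Within each level — high prior GPA: 87.4% vs 96.1%; low prior GPA: 23.5% vs 37.8% — the old textbook is higher every time.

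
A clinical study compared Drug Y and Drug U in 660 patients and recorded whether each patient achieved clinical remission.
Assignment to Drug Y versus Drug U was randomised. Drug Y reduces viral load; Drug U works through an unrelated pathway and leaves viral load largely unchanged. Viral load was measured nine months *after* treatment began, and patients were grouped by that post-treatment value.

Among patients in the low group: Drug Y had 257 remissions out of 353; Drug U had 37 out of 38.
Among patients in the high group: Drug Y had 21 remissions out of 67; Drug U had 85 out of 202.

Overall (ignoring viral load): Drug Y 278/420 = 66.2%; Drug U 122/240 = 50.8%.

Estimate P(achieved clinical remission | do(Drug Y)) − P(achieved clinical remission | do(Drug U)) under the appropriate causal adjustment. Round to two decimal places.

+0.15

Viral load is downstream of the drug. One should not condition on a consequence of treatment, so the overall rates are the right comparison.
The causal difference is the pooled difference: 0.662 − 0.508 = +0.154.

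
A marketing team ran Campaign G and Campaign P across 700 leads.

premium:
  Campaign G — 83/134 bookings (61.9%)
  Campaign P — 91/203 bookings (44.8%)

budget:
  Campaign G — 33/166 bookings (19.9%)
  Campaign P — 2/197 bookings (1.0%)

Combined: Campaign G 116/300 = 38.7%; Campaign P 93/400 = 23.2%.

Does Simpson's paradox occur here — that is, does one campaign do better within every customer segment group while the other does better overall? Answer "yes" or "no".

no

Within each customer segment level (premium 61.9% vs 44.8%; budget 19.9% vs 1.0%), Campaign G has the higher rate every time. Pooled: 38.7% vs 23.2% — Campaign G has the higher rate overall. They agree.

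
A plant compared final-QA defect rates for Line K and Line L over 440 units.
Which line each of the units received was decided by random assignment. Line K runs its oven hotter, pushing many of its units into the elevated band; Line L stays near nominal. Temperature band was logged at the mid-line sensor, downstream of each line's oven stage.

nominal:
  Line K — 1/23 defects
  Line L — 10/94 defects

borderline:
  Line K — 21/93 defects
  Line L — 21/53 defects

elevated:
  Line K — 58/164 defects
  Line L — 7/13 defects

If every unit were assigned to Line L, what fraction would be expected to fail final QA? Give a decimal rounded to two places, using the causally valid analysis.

Within every in-process temperature band level Line K has the lower rate, yet pooled Line L does — Simpson's reversal.
In-process temperature band is recorded after the line and is itself shifted by it — it sits on the causal path from line to outcome. Conditioning on a mediator would strip out part of the effect we want; the pooled comparison gives the total causal effect.
So P(outcome | do(Line L)) is just the pooled rate for Line L: 38/160 = 0.237.

0.24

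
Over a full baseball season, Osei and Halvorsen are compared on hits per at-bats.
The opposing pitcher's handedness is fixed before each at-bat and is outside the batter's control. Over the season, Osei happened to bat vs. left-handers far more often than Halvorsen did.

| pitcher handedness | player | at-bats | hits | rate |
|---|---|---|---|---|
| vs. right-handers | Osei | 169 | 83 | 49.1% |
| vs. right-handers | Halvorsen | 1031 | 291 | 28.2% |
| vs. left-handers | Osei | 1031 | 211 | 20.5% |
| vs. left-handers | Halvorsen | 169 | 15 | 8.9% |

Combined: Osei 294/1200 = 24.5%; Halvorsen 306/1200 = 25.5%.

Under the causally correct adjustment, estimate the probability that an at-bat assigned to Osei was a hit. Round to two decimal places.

Pitcher handedness is set before the player has any effect — it is not caused by the player — and it independently drives the outcome. That makes it a confounder, so the causal comparison is within pitcher handedness levels.
Standardising Osei to the population pitcher handedness mix: 0.500·83/169 + 0.500·211/1031 = 0.348.

0.35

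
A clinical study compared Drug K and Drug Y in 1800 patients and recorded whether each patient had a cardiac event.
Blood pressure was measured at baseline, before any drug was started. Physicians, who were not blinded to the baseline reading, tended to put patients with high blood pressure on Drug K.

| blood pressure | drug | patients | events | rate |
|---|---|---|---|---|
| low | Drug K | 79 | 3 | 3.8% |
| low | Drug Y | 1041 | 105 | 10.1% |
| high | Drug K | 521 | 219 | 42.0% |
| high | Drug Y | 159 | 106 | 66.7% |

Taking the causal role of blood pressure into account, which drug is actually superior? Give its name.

Drug K

Within every blood pressure level Drug K has the lower rate, yet pooled Drug Y does — Simpson's reversal.
Blood pressure is set before the drug has any effect — it is not caused by the drug — and it independently drives the outcome. That makes it a confounder, so the causal comparison is within blood pressure levels.
Within each level — low: 3.8% vs 10.1%; high: 42.0% vs 66.7% — Drug K is lower every time.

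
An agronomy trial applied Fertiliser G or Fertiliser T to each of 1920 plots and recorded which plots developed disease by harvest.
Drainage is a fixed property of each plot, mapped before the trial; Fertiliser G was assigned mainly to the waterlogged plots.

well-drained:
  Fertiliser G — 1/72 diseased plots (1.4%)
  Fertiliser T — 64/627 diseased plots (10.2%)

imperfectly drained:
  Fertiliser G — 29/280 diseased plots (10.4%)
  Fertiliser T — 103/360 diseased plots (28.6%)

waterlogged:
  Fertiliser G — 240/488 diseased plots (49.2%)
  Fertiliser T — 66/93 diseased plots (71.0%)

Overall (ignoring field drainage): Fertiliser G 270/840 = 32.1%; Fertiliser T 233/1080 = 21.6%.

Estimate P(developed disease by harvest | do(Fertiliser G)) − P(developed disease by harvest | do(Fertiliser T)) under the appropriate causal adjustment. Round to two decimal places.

-0.16

Fertiliser G is lower inside every field drainage stratum but Fertiliser T is lower in aggregate. Whether to stratify depends on how field drainage relates to the fertiliser.
Field drainage is set before the fertiliser has any effect — it is not caused by the fertiliser — and it independently drives the outcome. That makes it a confounder, so the causal comparison is within field drainage levels.
Adjusting over the population distribution of field drainage: 0.364·(0.014−0.102) + 0.333·(0.104−0.286) + 0.303·(0.492−0.710) = -0.159.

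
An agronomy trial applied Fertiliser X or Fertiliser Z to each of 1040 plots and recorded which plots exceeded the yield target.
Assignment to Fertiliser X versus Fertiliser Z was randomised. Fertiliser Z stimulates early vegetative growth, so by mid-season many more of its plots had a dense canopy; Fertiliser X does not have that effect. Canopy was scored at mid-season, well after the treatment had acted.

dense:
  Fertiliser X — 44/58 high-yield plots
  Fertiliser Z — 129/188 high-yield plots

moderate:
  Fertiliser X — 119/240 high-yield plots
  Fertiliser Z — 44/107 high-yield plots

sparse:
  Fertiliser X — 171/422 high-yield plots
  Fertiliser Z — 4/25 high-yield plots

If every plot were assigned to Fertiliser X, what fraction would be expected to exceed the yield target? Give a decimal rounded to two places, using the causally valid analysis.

The stratified and pooled comparisons disagree (Fertiliser X wins within each mid-season canopy; Fertiliser Z wins overall), so the answer turns on the causal role of mid-season canopy.
Mid-season canopy lies on the pathway fertiliser → mid-season canopy → outcome, so adjusting for it blocks the indirect effect. For the total causal effect of fertiliser, use the unadjusted pooled rates.
So P(outcome | do(Fertiliser X)) is just the pooled rate for Fertiliser X: 334/720 = 0.464.

0.46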